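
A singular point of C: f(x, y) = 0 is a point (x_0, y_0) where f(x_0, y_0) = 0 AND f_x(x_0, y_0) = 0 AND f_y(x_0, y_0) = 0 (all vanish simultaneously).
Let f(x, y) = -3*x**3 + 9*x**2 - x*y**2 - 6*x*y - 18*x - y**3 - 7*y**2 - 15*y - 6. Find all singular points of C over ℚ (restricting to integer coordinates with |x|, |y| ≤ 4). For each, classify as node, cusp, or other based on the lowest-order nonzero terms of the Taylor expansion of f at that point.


Singular points: {(1, -3)}; classification: cusp.

Compute partial derivatives:
  f_x = -9*x**2 + 18*x - y**2 - 6*y - 18.
  f_y = -2*x*y - 6*x - 3*y**2 - 14*y - 15.
Scan x_0 ∈ {−4, ..., 4}. For each x_0, f_y(x_0, y) is a polynomial in y; find its integer roots y ∈ {−4, ..., 4}, then test f_x and f at those candidates.
  x = -4: f_y(-4, y) = -3*y**2 - 6*y + 9; vanishes at y ∈ {-3, 1}. (-4, -3): f_x = -225 ≠ 0; (-4, 1): f_x = -241 ≠ 0.
  x = -3: f_y(-3, y) = -3*y**2 - 8*y + 3; vanishes at y ∈ {-3}. (-3, -3): f_x = -144 ≠ 0.
  x = -2: f_y(-2, y) = -3*y**2 - 10*y - 3; vanishes at y ∈ {-3}. (-2, -3): f_x = -81 ≠ 0.
  x = -1: f_y(-1, y) = -3*y**2 - 12*y - 9; vanishes at y ∈ {-3, -1}. (-1, -3): f_x = -36 ≠ 0; (-1, -1): f_x = -40 ≠ 0.
  x = 0: f_y(0, y) = -3*y**2 - 14*y - 15; vanishes at y ∈ {-3}. (0, -3): f_x = -9 ≠ 0.
  x = 1: f_y(1, y) = -3*y**2 - 16*y - 21; vanishes at y ∈ {-3}. (1, -3): f_x = 0, f = 0 — SINGULAR.
  x = 2: f_y(2, y) = -3*y**2 - 18*y - 27; vanishes at y ∈ {-3}. (2, -3): f_x = -9 ≠ 0.
  x = 3: f_y(3, y) = -3*y**2 - 20*y - 33; vanishes at y ∈ {-3}. (3, -3): f_x = -36 ≠ 0.
  x = 4: f_y(4, y) = -3*y**2 - 22*y - 39; vanishes at y ∈ {-3}. (4, -3): f_x = -81 ≠ 0.
Only singular point on the grid: (1, -3).
Classify: substitute x = 1 + u, y = -3 + v and expand: f = -3*u**3 - u*v**2 - v**3 + v**2.
No constant or linear terms (consistent with a singular point). Quadratic part: v**2. Cubic part: -3*u**3 - u*v**2 - v**3.
The quadratic part v**2 is a perfect square, so there is a single (double) tangent line v = 0, i.e. y = -3. Restricting the cubic part to that line (v = 0) leaves -3*u**3 ≠ 0, so f is not divisible by v and the branch is v² ≈ 3*u**3 to lowest order — this is a cusp.
Classification: cusp.


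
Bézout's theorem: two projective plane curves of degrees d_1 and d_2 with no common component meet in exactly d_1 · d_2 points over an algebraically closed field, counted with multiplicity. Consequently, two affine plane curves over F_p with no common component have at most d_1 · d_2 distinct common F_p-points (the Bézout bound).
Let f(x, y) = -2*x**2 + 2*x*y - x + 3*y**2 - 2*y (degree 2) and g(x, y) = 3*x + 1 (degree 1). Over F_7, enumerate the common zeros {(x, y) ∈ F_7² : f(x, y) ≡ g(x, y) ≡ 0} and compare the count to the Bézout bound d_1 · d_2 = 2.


Common zeros: ∅; count = 0; Bézout bound = 2.

deg(f) = 2, deg(g) = 1, so Bézout bound = 2.
Scan x ∈ F_7. For each x, list the y ∈ F_7 with f(x, y) ≡ 0 and those with g(x, y) ≡ 0 (mod 7); the common zeros in that column are the intersection.
  x = 0: f ≡ 0 at y ∈ {0, 3}; g ≡ 0 at y ∈ ∅; common: ∅.
  x = 1: f ≡ 0 at y ∈ {1, 6}; g ≡ 0 at y ∈ ∅; common: ∅.
  x = 2: f ≡ 0 at y ∈ ∅; g ≡ 0 at y ∈ {0, 1, 2, 3, 4, 5, 6}; common: ∅.
  x = 3: f ≡ 0 at y ∈ {0, 1}; g ≡ 0 at y ∈ ∅; common: ∅.
  x = 4: f ≡ 0 at y ∈ ∅; g ≡ 0 at y ∈ ∅; common: ∅.
  x = 5: f ≡ 0 at y ∈ ∅; g ≡ 0 at y ∈ ∅; common: ∅.
  x = 6: f ≡ 0 at y ∈ {3}; g ≡ 0 at y ∈ ∅; common: ∅.
Collecting: common zeros = ∅, so the count is 0.
Comparison with the Bézout bound: 0 ≤ 2 = deg(f)·deg(g), as expected for curves with no common component (the affine F_7-count falls short of the bound because intersections may lie at infinity, over extension fields, or carry multiplicity).


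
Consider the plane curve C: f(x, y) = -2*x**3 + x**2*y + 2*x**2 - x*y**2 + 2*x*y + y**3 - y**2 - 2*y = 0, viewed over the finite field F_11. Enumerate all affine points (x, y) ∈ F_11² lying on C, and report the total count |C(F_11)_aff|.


Affine F_11-points: {(0, 0), (0, 2), (0, 10), (1, 0), (1, 1), (2, 2), (9, 6), (10, 3)}; count = 8.

For each of the 121 pairs (x, y) ∈ F_11², evaluate f(x, y) mod 11. Record the zeros.
  x = 0: [0↦0, 1↦9, 2↦0, 3↦1, 4↦7, 5↦2, 6↦3, 7↦5, 8↦3, 9↦3, 10↦0]  zeros at y ∈ {0, 2, 10}
  x = 1: [0↦0, 1↦0, 2↦2, 3↦1, 4↦3, 5↦3, 6↦7, 7↦10, 8↦7, 9↦4, 10↦7]  zeros at y ∈ {0, 1}
  x = 2: [0↦3, 1↦7, 2↦0, 3↦10, 4↦10, 5↦6, 6↦4, 7↦10, 8↦8, 9↦4, 10↦4]  zeros at y ∈ {2}
  x = 3: [0↦8, 1↦7, 2↦4, 3↦5, 4↦5, 5↦10, 6↦4, 7↦4, 8↦5, 9↦2, 10↦1]  zeros at y ∈ ∅
  x = 4: [0↦3, 1↦10, 2↦2, 3↦7, 4↦9, 5↦3, 6↦6, 7↦2, 8↦8, 9↦8, 10↦8]  zeros at y ∈ ∅
  x = 5: [0↦9, 1↦4, 2↦4, 3↦4, 4↦10, 5↦6, 6↦9, 7↦3, 8↦5, 9↦10, 10↦2]  zeros at y ∈ ∅
  x = 6: [0↦3, 1↦10, 2↦9, 3↦6, 4↦7, 5↦7, 6↦1, 7↦6, 8↦6, 9↦7, 10↦4]  zeros at y ∈ ∅
  x = 7: [0↦6, 1↦5, 2↦5, 3↦1, 4↦10, 5↦5, 6↦3, 7↦10, 8↦10, 9↦9, 10↦2]  zeros at y ∈ ∅
  x = 8: [0↦6, 1↦10, 2↦2, 3↦10, 4↦7, 5↦10, 6↦3, 7↦3, 8↦5, 9↦4, 10↦6]  zeros at y ∈ ∅
  x = 9: [0↦2, 1↦2, 2↦10, 3↦10, 4↦8, 5↦10, 6↦0, 7↦6, 8↦1, 9↦2, 10↦4]  zeros at y ∈ {6}
  x = 10: [0↦4, 1↦2, 2↦6, 3↦0, 4↦1, 5↦4, 6↦4, 7↦7, 8↦8, 9↦2, 10↦6]  zeros at y ∈ {3}
Collecting zeros: affine points = {(0, 0), (0, 2), (0, 10), (1, 0), (1, 1), (2, 2), (9, 6), (10, 3)}.
Total count |C(F_11)_aff| = 8.


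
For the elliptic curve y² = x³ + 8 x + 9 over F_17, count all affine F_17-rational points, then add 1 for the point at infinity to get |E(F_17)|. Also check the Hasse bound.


Affine points = {(0, 3), (0, 14), (1, 1), (1, 16), (2, 4), (2, 13), (3, 3), (3, 14), (5, 2), (5, 15), (6, 1), (6, 16), (7, 0), (10, 1), (10, 16), (11, 0), (13, 7), (13, 10), (14, 3), (14, 14), (15, 6), (15, 11), (16, 0)}; affine count = 23; |E(F_17)| = 24.

Discriminant check: Δ ∝ 4a³ + 27b² = 4·8³ + 27·9² = 4·512 + 27·81 ≡ 2 (mod 17). Nonzero ⇒ E is nonsingular.
For each x ∈ F_17, compute rhs = x³ + 8·x + 9 mod 17, then count y ∈ F_17 with y² ≡ rhs.
  x = 0: rhs = 9, matching y values: 3, 14 (2 points).
  x = 1: rhs = 1, matching y values: 1, 16 (2 points).
  x = 2: rhs = 16, matching y values: 4, 13 (2 points).
  x = 3: rhs = 9, matching y values: 3, 14 (2 points).
  x = 4: rhs = 3, matching y values: none (0 points).
  x = 5: rhs = 4, matching y values: 2, 15 (2 points).
  x = 6: rhs = 1, matching y values: 1, 16 (2 points).
  x = 7: rhs = 0, matching y values: 0 (1 points).
  x = 8: rhs = 7, matching y values: none (0 points).
  x = 9: rhs = 11, matching y values: none (0 points).
  x = 10: rhs = 1, matching y values: 1, 16 (2 points).
  x = 11: rhs = 0, matching y values: 0 (1 points).
  x = 12: rhs = 14, matching y values: none (0 points).
  x = 13: rhs = 15, matching y values: 7, 10 (2 points).
  x = 14: rhs = 9, matching y values: 3, 14 (2 points).
  x = 15: rhs = 2, matching y values: 6, 11 (2 points).
  x = 16: rhs = 0, matching y values: 0 (1 points).
Total affine count: 23.
Full point count |E(F_17)| = 23 + 1 = 24.
Hasse bound: |24 − (17+1)| = |6| = 6 ≤ 2√17 ≈ 8.2462 ✓.


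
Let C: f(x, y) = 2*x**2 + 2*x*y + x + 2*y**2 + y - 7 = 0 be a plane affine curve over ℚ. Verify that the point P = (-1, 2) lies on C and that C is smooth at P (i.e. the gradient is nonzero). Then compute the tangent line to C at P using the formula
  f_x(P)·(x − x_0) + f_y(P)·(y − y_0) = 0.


Tangent line at P: x + 7*y - 13 = 0.

Step 1: f(-1, 2) = 0, so P lies on C.
Step 2: partial derivatives
  f_x(x, y) = 4*x + 2*y + 1, f_y(x, y) = 2*x + 4*y + 1.
  f_x(P) = 1, f_y(P) = 7 (gradient nonzero, so P is smooth).
Step 3: tangent line at P: 1·(x − -1) + 7·(y − 2) = 0.
Expanding: x + 7*y - 13 = 0.


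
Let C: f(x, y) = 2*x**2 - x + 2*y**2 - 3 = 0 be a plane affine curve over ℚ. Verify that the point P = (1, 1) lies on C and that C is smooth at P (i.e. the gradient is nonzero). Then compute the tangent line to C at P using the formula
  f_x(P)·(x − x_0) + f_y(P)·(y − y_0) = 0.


Tangent line at P: 3*x + 4*y - 7 = 0.

Step 1: f(1, 1) = 0, so P lies on C.
Step 2: partial derivatives
  f_x(x, y) = 4*x - 1, f_y(x, y) = 4*y.
  f_x(P) = 3, f_y(P) = 4 (gradient nonzero, so P is smooth).
Step 3: tangent line at P: 3·(x − 1) + 4·(y − 1) = 0.
Expanding: 3*x + 4*y - 7 = 0.


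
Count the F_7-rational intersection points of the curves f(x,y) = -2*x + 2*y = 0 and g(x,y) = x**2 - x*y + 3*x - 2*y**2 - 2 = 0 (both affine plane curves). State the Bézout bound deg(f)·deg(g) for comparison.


Common zeros: {(6, 6)}; count = 1; Bézout bound = 2.

deg(f) = 1, deg(g) = 2, so Bézout bound = 2.
Scan x ∈ F_7. For each x, list the y ∈ F_7 with f(x, y) ≡ 0 and those with g(x, y) ≡ 0 (mod 7); the common zeros in that column are the intersection.
  x = 0: f ≡ 0 at y ∈ {0}; g ≡ 0 at y ∈ ∅; common: ∅.
  x = 1: f ≡ 0 at y ∈ {1}; g ≡ 0 at y ∈ ∅; common: ∅.
  x = 2: f ≡ 0 at y ∈ {2}; g ≡ 0 at y ∈ ∅; common: ∅.
  x = 3: f ≡ 0 at y ∈ {3}; g ≡ 0 at y ∈ {4, 5}; common: ∅.
  x = 4: f ≡ 0 at y ∈ {4}; g ≡ 0 at y ∈ {6}; common: ∅.
  x = 5: f ≡ 0 at y ∈ {5}; g ≡ 0 at y ∈ {4}; common: ∅.
  x = 6: f ≡ 0 at y ∈ {6}; g ≡ 0 at y ∈ {5, 6}; common: {6}.
Collecting: common zeros = {(6, 6)}, so the count is 1.
Comparison with the Bézout bound: 1 ≤ 2 = deg(f)·deg(g), as expected for curves with no common component (the affine F_7-count falls short of the bound because intersections may lie at infinity, over extension fields, or carry multiplicity).


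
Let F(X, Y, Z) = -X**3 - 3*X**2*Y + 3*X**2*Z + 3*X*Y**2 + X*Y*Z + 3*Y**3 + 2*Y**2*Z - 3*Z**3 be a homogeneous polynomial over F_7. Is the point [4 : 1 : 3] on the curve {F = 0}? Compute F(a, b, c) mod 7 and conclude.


F(4,1,3) ≡ 5 (mod 7); P is NOT on the curve.

Evaluate F(4, 1, 3) term-by-term (mod 7).
  -X**3 ↦ -1·64·1·1 = -64
  -3*X**2*Y ↦ -3·16·1·1 = -48
  3*X**2*Z ↦ 3·16·1·3 = 144
  3*X*Y**2 ↦ 3·4·1·1 = 12
  X*Y*Z ↦ 1·4·1·3 = 12
  3*Y**3 ↦ 3·1·1·1 = 3
  2*Y**2*Z ↦ 2·1·1·3 = 6
  -3*Z**3 ↦ -3·1·1·27 = -81
Sum: F(4, 1, 3) = (-64) + (-48) + (144) + (12) + (12) + (3) + (6) + (-81) = -16.
Reducing mod 7: -16 ≡ 5 (mod 7).
Since F(a, b, c) ≡ 5 ≠ 0 (mod 7), P does NOT lie on the curve.


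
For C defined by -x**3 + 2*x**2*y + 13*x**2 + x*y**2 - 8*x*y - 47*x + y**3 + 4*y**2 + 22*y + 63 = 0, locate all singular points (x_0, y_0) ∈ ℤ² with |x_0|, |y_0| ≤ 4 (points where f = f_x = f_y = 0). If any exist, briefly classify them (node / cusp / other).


Singular points: {(3, -2)}; classification: cusp.

Compute partial derivatives:
  f_x = -3*x**2 + 4*x*y + 26*x + y**2 - 8*y - 47.
  f_y = 2*x**2 + 2*x*y - 8*x + 3*y**2 + 8*y + 22.
Scan x_0 ∈ {−4, ..., 4}. For each x_0, f_y(x_0, y) is a polynomial in y; find its integer roots y ∈ {−4, ..., 4}, then test f_x and f at those candidates.
  x = -4: f_y(-4, y) = 3*y**2 + 86; no integer root y with |y| ≤ 4.
  x = -3: f_y(-3, y) = 3*y**2 + 2*y + 64; no integer root y with |y| ≤ 4.
  x = -2: f_y(-2, y) = 3*y**2 + 4*y + 46; no integer root y with |y| ≤ 4.
  x = -1: f_y(-1, y) = 3*y**2 + 6*y + 32; no integer root y with |y| ≤ 4.
  x = 0: f_y(0, y) = 3*y**2 + 8*y + 22; no integer root y with |y| ≤ 4.
  x = 1: f_y(1, y) = 3*y**2 + 10*y + 16; no integer root y with |y| ≤ 4.
  x = 2: f_y(2, y) = 3*y**2 + 12*y + 14; no integer root y with |y| ≤ 4.
  x = 3: f_y(3, y) = 3*y**2 + 14*y + 16; vanishes at y ∈ {-2}. (3, -2): f_x = 0, f = 0 — SINGULAR.
  x = 4: f_y(4, y) = 3*y**2 + 16*y + 22; no integer root y with |y| ≤ 4.
Only singular point on the grid: (3, -2).
Classify: substitute x = 3 + u, y = -2 + v and expand: f = -u**3 + 2*u**2*v + u*v**2 + v**3 + v**2.
No constant or linear terms (consistent with a singular point). Quadratic part: v**2. Cubic part: -u**3 + 2*u**2*v + u*v**2 + v**3.
The quadratic part v**2 is a perfect square, so there is a single (double) tangent line v = 0, i.e. y = -2. Restricting the cubic part to that line (v = 0) leaves -u**3 ≠ 0, so f is not divisible by v and the branch is v² ≈ u**3 to lowest order — this is a cusp.
Classification: cusp.


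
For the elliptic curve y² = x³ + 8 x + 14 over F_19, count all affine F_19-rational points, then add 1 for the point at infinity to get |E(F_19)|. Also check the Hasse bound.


Affine points = {(1, 2), (1, 17), (2, 0), (8, 1), (8, 18), (9, 6), (9, 13), (10, 7), (10, 12), (13, 4), (13, 15), (14, 1), (14, 18), (16, 1), (16, 18), (17, 3), (17, 16), (18, 9), (18, 10)}; affine count = 19; |E(F_19)| = 20.

Discriminant check: Δ ∝ 4a³ + 27b² = 4·8³ + 27·14² = 4·512 + 27·196 ≡ 6 (mod 19). Nonzero ⇒ E is nonsingular.
For each x ∈ F_19, compute rhs = x³ + 8·x + 14 mod 19, then count y ∈ F_19 with y² ≡ rhs.
  x = 0: rhs = 14, matching y values: none (0 points).
  x = 1: rhs = 4, matching y values: 2, 17 (2 points).
  x = 2: rhs = 0, matching y values: 0 (1 points).
  x = 3: rhs = 8, matching y values: none (0 points).
  x = 4: rhs = 15, matching y values: none (0 points).
  x = 5: rhs = 8, matching y values: none (0 points).
  x = 6: rhs = 12, matching y values: none (0 points).
  x = 7: rhs = 14, matching y values: none (0 points).
  x = 8: rhs = 1, matching y values: 1, 18 (2 points).
  x = 9: rhs = 17, matching y values: 6, 13 (2 points).
  x = 10: rhs = 11, matching y values: 7, 12 (2 points).
  x = 11: rhs = 8, matching y values: none (0 points).
  x = 12: rhs = 14, matching y values: none (0 points).
  x = 13: rhs = 16, matching y values: 4, 15 (2 points).
  x = 14: rhs = 1, matching y values: 1, 18 (2 points).
  x = 15: rhs = 13, matching y values: none (0 points).
  x = 16: rhs = 1, matching y values: 1, 18 (2 points).
  x = 17: rhs = 9, matching y values: 3, 16 (2 points).
  x = 18: rhs = 5, matching y values: 9, 10 (2 points).
Total affine count: 19.
Full point count |E(F_19)| = 19 + 1 = 20.
Hasse bound: |20 − (19+1)| = |0| = 0 ≤ 2√19 ≈ 8.7178 ✓.


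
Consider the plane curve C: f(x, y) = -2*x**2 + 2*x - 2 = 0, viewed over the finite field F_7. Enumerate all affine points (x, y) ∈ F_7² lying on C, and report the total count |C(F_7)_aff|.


Affine F_7-points: {(3, 0), (3, 1), (3, 2), (3, 3), (3, 4), (3, 5), (3, 6), (5, 0), (5, 1), (5, 2), (5, 3), (5, 4), (5, 5), (5, 6)}; count = 14.

For each of the 49 pairs (x, y) ∈ F_7², evaluate f(x, y) mod 7. Record the zeros.
  x = 0: [0↦5, 1↦5, 2↦5, 3↦5, 4↦5, 5↦5, 6↦5]  zeros at y ∈ ∅
  x = 1: [0↦5, 1↦5, 2↦5, 3↦5, 4↦5, 5↦5, 6↦5]  zeros at y ∈ ∅
  x = 2: [0↦1, 1↦1, 2↦1, 3↦1, 4↦1, 5↦1, 6↦1]  zeros at y ∈ ∅
  x = 3: [0↦0, 1↦0, 2↦0, 3↦0, 4↦0, 5↦0, 6↦0]  zeros at y ∈ {0, 1, 2, 3, 4, 5, 6}
  x = 4: [0↦2, 1↦2, 2↦2, 3↦2, 4↦2, 5↦2, 6↦2]  zeros at y ∈ ∅
  x = 5: [0↦0, 1↦0, 2↦0, 3↦0, 4↦0, 5↦0, 6↦0]  zeros at y ∈ {0, 1, 2, 3, 4, 5, 6}
  x = 6: [0↦1, 1↦1, 2↦1, 3↦1, 4↦1, 5↦1, 6↦1]  zeros at y ∈ ∅
Collecting zeros: affine points = {(3, 0), (3, 1), (3, 2), (3, 3), (3, 4), (3, 5), (3, 6), (5, 0), (5, 1), (5, 2), (5, 3), (5, 4), (5, 5), (5, 6)}.
Total count |C(F_7)_aff| = 14.


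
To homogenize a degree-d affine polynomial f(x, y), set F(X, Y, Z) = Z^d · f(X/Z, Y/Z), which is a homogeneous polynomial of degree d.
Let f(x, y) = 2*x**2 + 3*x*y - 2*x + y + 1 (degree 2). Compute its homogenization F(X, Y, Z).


F(X, Y, Z) = 2*X**2 + 3*X*Y - 2*X*Z + Y*Z + Z**2

deg(f) = 2.
Substitute x = X/Z, y = Y/Z into f, then multiply by Z^2.
  monomial 2·x^2·y^0 ↦ 2·X^2·Y^0·Z^0.
  monomial 3·x^1·y^1 ↦ 3·X^1·Y^1·Z^0.
  monomial -2·x^1·y^0 ↦ -2·X^1·Y^0·Z^1.
  monomial 1·x^0·y^1 ↦ 1·X^0·Y^1·Z^1.
  monomial 1·x^0·y^0 ↦ 1·X^0·Y^0·Z^2.
Collecting: F(X, Y, Z) = 2*X**2 + 3*X*Y - 2*X*Z + Y*Z + Z**2.


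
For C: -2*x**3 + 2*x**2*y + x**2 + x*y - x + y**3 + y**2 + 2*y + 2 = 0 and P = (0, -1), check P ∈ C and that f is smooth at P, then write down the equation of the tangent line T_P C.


Tangent line at P: -2*x + 3*y + 3 = 0.

Step 1: f(0, -1) = 0, so P lies on C.
Step 2: partial derivatives
  f_x(x, y) = -6*x**2 + 4*x*y + 2*x + y - 1, f_y(x, y) = 2*x**2 + x + 3*y**2 + 2*y + 2.
  f_x(P) = -2, f_y(P) = 3 (gradient nonzero, so P is smooth).
Step 3: tangent line at P: -2·(x − 0) + 3·(y − -1) = 0.
Expanding: -2*x + 3*y + 3 = 0.


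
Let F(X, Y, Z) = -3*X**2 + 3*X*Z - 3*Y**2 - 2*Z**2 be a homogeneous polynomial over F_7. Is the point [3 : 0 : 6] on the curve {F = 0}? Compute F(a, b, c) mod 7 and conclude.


F(3,0,6) ≡ 4 (mod 7); P is NOT on the curve.

Evaluate F(3, 0, 6) term-by-term (mod 7).
  -3*X**2 ↦ -3·9·1·1 = -27
  3*X*Z ↦ 3·3·1·6 = 54
  -3*Y**2 ↦ -3·1·0·1 = 0
  -2*Z**2 ↦ -2·1·1·36 = -72
Sum: F(3, 0, 6) = (-27) + (54) + (0) + (-72) = -45.
Reducing mod 7: -45 ≡ 4 (mod 7).
Since F(a, b, c) ≡ 4 ≠ 0 (mod 7), P does NOT lie on the curve.


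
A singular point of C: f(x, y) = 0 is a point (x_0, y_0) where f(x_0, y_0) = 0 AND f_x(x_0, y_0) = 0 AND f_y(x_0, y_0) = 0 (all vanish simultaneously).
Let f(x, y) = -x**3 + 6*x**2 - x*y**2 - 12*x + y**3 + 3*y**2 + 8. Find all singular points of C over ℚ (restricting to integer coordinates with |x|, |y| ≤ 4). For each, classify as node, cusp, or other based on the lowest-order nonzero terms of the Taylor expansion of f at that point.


Singular points: {(2, 0)}; classification: cusp.

Compute partial derivatives:
  f_x = -3*x**2 + 12*x - y**2 - 12.
  f_y = -2*x*y + 3*y**2 + 6*y.
Scan x_0 ∈ {−4, ..., 4}. For each x_0, f_y(x_0, y) is a polynomial in y; find its integer roots y ∈ {−4, ..., 4}, then test f_x and f at those candidates.
  x = -4: f_y(-4, y) = 3*y**2 + 14*y; vanishes at y ∈ {0}. (-4, 0): f_x = -108 ≠ 0.
  x = -3: f_y(-3, y) = 3*y**2 + 12*y; vanishes at y ∈ {-4, 0}. (-3, -4): f_x = -91 ≠ 0; (-3, 0): f_x = -75 ≠ 0.
  x = -2: f_y(-2, y) = 3*y**2 + 10*y; vanishes at y ∈ {0}. (-2, 0): f_x = -48 ≠ 0.
  x = -1: f_y(-1, y) = 3*y**2 + 8*y; vanishes at y ∈ {0}. (-1, 0): f_x = -27 ≠ 0.
  x = 0: f_y(0, y) = 3*y**2 + 6*y; vanishes at y ∈ {-2, 0}. (0, -2): f_x = -16 ≠ 0; (0, 0): f_x = -12 ≠ 0.
  x = 1: f_y(1, y) = 3*y**2 + 4*y; vanishes at y ∈ {0}. (1, 0): f_x = -3 ≠ 0.
  x = 2: f_y(2, y) = 3*y**2 + 2*y; vanishes at y ∈ {0}. (2, 0): f_x = 0, f = 0 — SINGULAR.
  x = 3: f_y(3, y) = 3*y**2; vanishes at y ∈ {0}. (3, 0): f_x = -3 ≠ 0.
  x = 4: f_y(4, y) = 3*y**2 - 2*y; vanishes at y ∈ {0}. (4, 0): f_x = -12 ≠ 0.
Only singular point on the grid: (2, 0).
Classify: substitute x = 2 + u, y = 0 + v and expand: f = -u**3 - u*v**2 + v**3 + v**2.
No constant or linear terms (consistent with a singular point). Quadratic part: v**2. Cubic part: -u**3 - u*v**2 + v**3.
The quadratic part v**2 is a perfect square, so there is a single (double) tangent line v = 0, i.e. y = 0. Restricting the cubic part to that line (v = 0) leaves -u**3 ≠ 0, so f is not divisible by v and the branch is v² ≈ u**3 to lowest order — this is a cusp.
Classification: cusp.


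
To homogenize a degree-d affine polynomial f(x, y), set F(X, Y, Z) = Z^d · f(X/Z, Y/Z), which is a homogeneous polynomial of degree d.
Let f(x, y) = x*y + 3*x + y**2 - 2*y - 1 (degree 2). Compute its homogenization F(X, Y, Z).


F(X, Y, Z) = X*Y + 3*X*Z + Y**2 - 2*Y*Z - Z**2

deg(f) = 2.
Substitute x = X/Z, y = Y/Z into f, then multiply by Z^2.
  monomial 1·x^1·y^1 ↦ 1·X^1·Y^1·Z^0.
  monomial 3·x^1·y^0 ↦ 3·X^1·Y^0·Z^1.
  monomial 1·x^0·y^2 ↦ 1·X^0·Y^2·Z^0.
  monomial -2·x^0·y^1 ↦ -2·X^0·Y^1·Z^1.
  monomial -1·x^0·y^0 ↦ -1·X^0·Y^0·Z^2.
Collecting: F(X, Y, Z) = X*Y + 3*X*Z + Y**2 - 2*Y*Z - Z**2.


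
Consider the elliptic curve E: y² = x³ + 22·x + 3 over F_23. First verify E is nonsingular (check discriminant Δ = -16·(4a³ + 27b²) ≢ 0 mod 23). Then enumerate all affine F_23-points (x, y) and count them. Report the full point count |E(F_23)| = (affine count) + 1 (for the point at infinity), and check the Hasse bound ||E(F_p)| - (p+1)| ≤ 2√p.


Affine points = {(0, 7), (0, 16), (1, 7), (1, 16), (2, 3), (2, 20), (3, 2), (3, 21), (5, 10), (5, 13), (6, 11), (6, 12), (8, 1), (8, 22), (10, 2), (10, 21), (11, 9), (11, 14), (13, 5), (13, 18), (16, 9), (16, 14), (17, 0), (19, 9), (19, 14), (20, 5), (20, 18), (22, 7), (22, 16)}; affine count = 29; |E(F_23)| = 30.

Discriminant check: Δ ∝ 4a³ + 27b² = 4·22³ + 27·3² = 4·10648 + 27·9 ≡ 9 (mod 23). Nonzero ⇒ E is nonsingular.
For each x ∈ F_23, compute rhs = x³ + 22·x + 3 mod 23, then count y ∈ F_23 with y² ≡ rhs.
  x = 0: rhs = 3, matching y values: 7, 16 (2 points).
  x = 1: rhs = 3, matching y values: 7, 16 (2 points).
  x = 2: rhs = 9, matching y values: 3, 20 (2 points).
  x = 3: rhs = 4, matching y values: 2, 21 (2 points).
  x = 4: rhs = 17, matching y values: none (0 points).
  x = 5: rhs = 8, matching y values: 10, 13 (2 points).
  x = 6: rhs = 6, matching y values: 11, 12 (2 points).
  x = 7: rhs = 17, matching y values: none (0 points).
  x = 8: rhs = 1, matching y values: 1, 22 (2 points).
  x = 9: rhs = 10, matching y values: none (0 points).
  x = 10: rhs = 4, matching y values: 2, 21 (2 points).
  x = 11: rhs = 12, matching y values: 9, 14 (2 points).
  x = 12: rhs = 17, matching y values: none (0 points).
  x = 13: rhs = 2, matching y values: 5, 18 (2 points).
  x = 14: rhs = 19, matching y values: none (0 points).
  x = 15: rhs = 5, matching y values: none (0 points).
  x = 16: rhs = 12, matching y values: 9, 14 (2 points).
  x = 17: rhs = 0, matching y values: 0 (1 points).
  x = 18: rhs = 21, matching y values: none (0 points).
  x = 19: rhs = 12, matching y values: 9, 14 (2 points).
  x = 20: rhs = 2, matching y values: 5, 18 (2 points).
  x = 21: rhs = 20, matching y values: none (0 points).
  x = 22: rhs = 3, matching y values: 7, 16 (2 points).
Total affine count: 29.
Full point count |E(F_23)| = 29 + 1 = 30.
Hasse bound: |30 − (23+1)| = |6| = 6 ≤ 2√23 ≈ 9.5917 ✓.


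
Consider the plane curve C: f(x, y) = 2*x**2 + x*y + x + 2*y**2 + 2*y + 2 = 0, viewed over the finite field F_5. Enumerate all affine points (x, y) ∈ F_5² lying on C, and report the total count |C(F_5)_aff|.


Affine F_5-points: {(1, 0), (1, 1), (2, 4), (3, 1), (3, 4)}; count = 5.

For each of the 25 pairs (x, y) ∈ F_5², evaluate f(x, y) mod 5. Record the zeros.
  x = 0: [0↦2, 1↦1, 2↦4, 3↦1, 4↦2]  zeros at y ∈ ∅
  x = 1: [0↦0, 1↦0, 2↦4, 3↦2, 4↦4]  zeros at y ∈ {0, 1}
  x = 2: [0↦2, 1↦3, 2↦3, 3↦2, 4↦0]  zeros at y ∈ {4}
  x = 3: [0↦3, 1↦0, 2↦1, 3↦1, 4↦0]  zeros at y ∈ {1, 4}
  x = 4: [0↦3, 1↦1, 2↦3, 3↦4, 4↦4]  zeros at y ∈ ∅
Collecting zeros: affine points = {(1, 0), (1, 1), (2, 4), (3, 1), (3, 4)}.
Total count |C(F_5)_aff| = 5.


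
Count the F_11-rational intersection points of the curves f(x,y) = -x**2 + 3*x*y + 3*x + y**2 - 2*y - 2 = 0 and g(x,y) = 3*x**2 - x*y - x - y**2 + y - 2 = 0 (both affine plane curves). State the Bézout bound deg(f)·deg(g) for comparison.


Common zeros: {(0, 7), (1, 0), (4, 9), (10, 6)}; count = 4; Bézout bound = 4.

deg(f) = 2, deg(g) = 2, so Bézout bound = 4.
Scan x ∈ F_11. For each x, list the y ∈ F_11 with f(x, y) ≡ 0 and those with g(x, y) ≡ 0 (mod 11); the common zeros in that column are the intersection.
  x = 0: f ≡ 0 at y ∈ {6, 7}; g ≡ 0 at y ∈ {5, 7}; common: {7}.
  x = 1: f ≡ 0 at y ∈ {0, 10}; g ≡ 0 at y ∈ {0}; common: {0}.
  x = 2: f ≡ 0 at y ∈ {0, 7}; g ≡ 0 at y ∈ {5}; common: ∅.
  x = 3: f ≡ 0 at y ∈ ∅; g ≡ 0 at y ∈ {0, 9}; common: ∅.
  x = 4: f ≡ 0 at y ∈ {3, 9}; g ≡ 0 at y ∈ {9, 10}; common: {9}.
  x = 5: f ≡ 0 at y ∈ ∅; g ≡ 0 at y ∈ ∅; common: ∅.
  x = 6: f ≡ 0 at y ∈ ∅; g ≡ 0 at y ∈ ∅; common: ∅.
  x = 7: f ≡ 0 at y ∈ ∅; g ≡ 0 at y ∈ {6, 10}; common: ∅.
  x = 8: f ≡ 0 at y ∈ {3, 8}; g ≡ 0 at y ∈ ∅; common: ∅.
  x = 9: f ≡ 0 at y ∈ ∅; g ≡ 0 at y ∈ ∅; common: ∅.
  x = 10: f ≡ 0 at y ∈ {6, 10}; g ≡ 0 at y ∈ {6, 7}; common: {6}.
Collecting: common zeros = {(0, 7), (1, 0), (4, 9), (10, 6)}, so the count is 4.
Comparison with the Bézout bound: 4 ≤ 4 = deg(f)·deg(g), as expected for curves with no common component (the bound is attained).


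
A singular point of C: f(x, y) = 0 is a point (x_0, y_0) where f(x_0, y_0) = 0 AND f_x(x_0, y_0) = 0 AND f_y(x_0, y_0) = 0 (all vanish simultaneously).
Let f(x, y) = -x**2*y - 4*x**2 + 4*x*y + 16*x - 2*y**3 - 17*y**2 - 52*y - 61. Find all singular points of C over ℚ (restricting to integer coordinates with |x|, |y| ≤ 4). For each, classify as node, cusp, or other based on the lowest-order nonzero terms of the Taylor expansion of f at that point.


Singular points: {(2, -3)}; classification: node.

Compute partial derivatives:
  f_x = -2*x*y - 8*x + 4*y + 16.
  f_y = -x**2 + 4*x - 6*y**2 - 34*y - 52.
Scan x_0 ∈ {−4, ..., 4}. For each x_0, f_y(x_0, y) is a polynomial in y; find its integer roots y ∈ {−4, ..., 4}, then test f_x and f at those candidates.
  x = -4: f_y(-4, y) = -6*y**2 - 34*y - 84; no integer root y with |y| ≤ 4.
  x = -3: f_y(-3, y) = -6*y**2 - 34*y - 73; no integer root y with |y| ≤ 4.
  x = -2: f_y(-2, y) = -6*y**2 - 34*y - 64; no integer root y with |y| ≤ 4.
  x = -1: f_y(-1, y) = -6*y**2 - 34*y - 57; no integer root y with |y| ≤ 4.
  x = 0: f_y(0, y) = -6*y**2 - 34*y - 52; no integer root y with |y| ≤ 4.
  x = 1: f_y(1, y) = -6*y**2 - 34*y - 49; no integer root y with |y| ≤ 4.
  x = 2: f_y(2, y) = -6*y**2 - 34*y - 48; vanishes at y ∈ {-3}. (2, -3): f_x = 0, f = 0 — SINGULAR.
  x = 3: f_y(3, y) = -6*y**2 - 34*y - 49; no integer root y with |y| ≤ 4.
  x = 4: f_y(4, y) = -6*y**2 - 34*y - 52; no integer root y with |y| ≤ 4.
Only singular point on the grid: (2, -3).
Classify: substitute x = 2 + u, y = -3 + v and expand: f = -u**2*v - u**2 - 2*v**3 + v**2.
No constant or linear terms (consistent with a singular point). Quadratic part: -u**2 + v**2. Cubic part: -u**2*v - 2*v**3.
The quadratic part v**2 - u**2 = (v − u)(v + u) splits into two distinct linear factors, so there are two distinct tangent lines y − -3 = ±(x − 2) — this is a node (ordinary double point).
Classification: node.


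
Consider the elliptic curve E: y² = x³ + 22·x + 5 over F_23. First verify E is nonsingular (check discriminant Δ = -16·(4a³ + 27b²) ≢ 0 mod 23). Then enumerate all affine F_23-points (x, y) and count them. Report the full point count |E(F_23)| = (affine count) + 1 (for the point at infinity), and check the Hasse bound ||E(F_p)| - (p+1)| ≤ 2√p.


Affine points = {(3, 11), (3, 12), (6, 10), (6, 13), (8, 7), (8, 16), (9, 9), (9, 14), (10, 11), (10, 12), (13, 2), (13, 21), (17, 5), (17, 18), (18, 0), (20, 2), (20, 21)}; affine count = 17; |E(F_23)| = 18.

Discriminant check: Δ ∝ 4a³ + 27b² = 4·22³ + 27·5² = 4·10648 + 27·25 ≡ 4 (mod 23). Nonzero ⇒ E is nonsingular.
For each x ∈ F_23, compute rhs = x³ + 22·x + 5 mod 23, then count y ∈ F_23 with y² ≡ rhs.
  x = 0: rhs = 5, matching y values: none (0 points).
  x = 1: rhs = 5, matching y values: none (0 points).
  x = 2: rhs = 11, matching y values: none (0 points).
  x = 3: rhs = 6, matching y values: 11, 12 (2 points).
  x = 4: rhs = 19, matching y values: none (0 points).
  x = 5: rhs = 10, matching y values: none (0 points).
  x = 6: rhs = 8, matching y values: 10, 13 (2 points).
  x = 7: rhs = 19, matching y values: none (0 points).
  x = 8: rhs = 3, matching y values: 7, 16 (2 points).
  x = 9: rhs = 12, matching y values: 9, 14 (2 points).
  x = 10: rhs = 6, matching y values: 11, 12 (2 points).
  x = 11: rhs = 14, matching y values: none (0 points).
  x = 12: rhs = 19, matching y values: none (0 points).
  x = 13: rhs = 4, matching y values: 2, 21 (2 points).
  x = 14: rhs = 21, matching y values: none (0 points).
  x = 15: rhs = 7, matching y values: none (0 points).
  x = 16: rhs = 14, matching y values: none (0 points).
  x = 17: rhs = 2, matching y values: 5, 18 (2 points).
  x = 18: rhs = 0, matching y values: 0 (1 points).
  x = 19: rhs = 14, matching y values: none (0 points).
  x = 20: rhs = 4, matching y values: 2, 21 (2 points).
  x = 21: rhs = 22, matching y values: none (0 points).
  x = 22: rhs = 5, matching y values: none (0 points).
Total affine count: 17.
Full point count |E(F_23)| = 17 + 1 = 18.
Hasse bound: |18 − (23+1)| = |-6| = 6 ≤ 2√23 ≈ 9.5917 ✓.


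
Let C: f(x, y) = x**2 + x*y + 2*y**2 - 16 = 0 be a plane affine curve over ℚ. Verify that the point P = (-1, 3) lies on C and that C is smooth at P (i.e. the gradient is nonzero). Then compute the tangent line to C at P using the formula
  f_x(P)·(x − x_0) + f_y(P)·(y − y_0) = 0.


Tangent line at P: x + 11*y - 32 = 0.

Step 1: f(-1, 3) = 0, so P lies on C.
Step 2: partial derivatives
  f_x(x, y) = 2*x + y, f_y(x, y) = x + 4*y.
  f_x(P) = 1, f_y(P) = 11 (gradient nonzero, so P is smooth).
Step 3: tangent line at P: 1·(x − -1) + 11·(y − 3) = 0.
Expanding: x + 11*y - 32 = 0.


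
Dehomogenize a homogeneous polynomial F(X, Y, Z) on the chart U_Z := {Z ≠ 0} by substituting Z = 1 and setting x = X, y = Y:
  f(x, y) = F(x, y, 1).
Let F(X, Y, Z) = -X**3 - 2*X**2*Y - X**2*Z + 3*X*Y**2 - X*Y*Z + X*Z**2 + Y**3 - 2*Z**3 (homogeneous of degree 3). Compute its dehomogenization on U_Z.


f(x, y) = -x**3 - 2*x**2*y - x**2 + 3*x*y**2 - x*y + x + y**3 - 2

On U_Z we set Z = 1. Each monomial c·X^i·Y^j·Z^k in F becomes c·x^i·y^j·1^k = c·x^i·y^j.
Substituting Z = 1: F(X, Y, 1) = -x**3 - 2*x**2*y - x**2 + 3*x*y**2 - x*y + x + y**3 - 2.
Note: deg(f) ≤ deg(F) = 3; strict inequality happens when F is divisible by Z (lost terms).


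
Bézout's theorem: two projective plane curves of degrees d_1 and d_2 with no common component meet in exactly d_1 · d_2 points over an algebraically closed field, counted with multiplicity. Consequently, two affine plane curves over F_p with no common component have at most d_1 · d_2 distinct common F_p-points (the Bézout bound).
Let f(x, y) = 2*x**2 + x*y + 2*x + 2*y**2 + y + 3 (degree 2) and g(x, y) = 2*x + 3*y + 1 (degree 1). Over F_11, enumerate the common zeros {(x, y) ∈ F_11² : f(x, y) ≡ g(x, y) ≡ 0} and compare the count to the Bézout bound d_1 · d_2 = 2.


Common zeros: ∅; count = 0; Bézout bound = 2.

deg(f) = 2, deg(g) = 1, so Bézout bound = 2.
Scan x ∈ F_11. For each x, list the y ∈ F_11 with f(x, y) ≡ 0 and those with g(x, y) ≡ 0 (mod 11); the common zeros in that column are the intersection.
  x = 0: f ≡ 0 at y ∈ ∅; g ≡ 0 at y ∈ {7}; common: ∅.
  x = 1: f ≡ 0 at y ∈ {1, 9}; g ≡ 0 at y ∈ {10}; common: ∅.
  x = 2: f ≡ 0 at y ∈ ∅; g ≡ 0 at y ∈ {2}; common: ∅.
  x = 3: f ≡ 0 at y ∈ {1, 8}; g ≡ 0 at y ∈ {5}; common: ∅.
  x = 4: f ≡ 0 at y ∈ {7}; g ≡ 0 at y ∈ {8}; common: ∅.
  x = 5: f ≡ 0 at y ∈ {3, 5}; g ≡ 0 at y ∈ {0}; common: ∅.
  x = 6: f ≡ 0 at y ∈ ∅; g ≡ 0 at y ∈ {3}; common: ∅.
  x = 7: f ≡ 0 at y ∈ ∅; g ≡ 0 at y ∈ {6}; common: ∅.
  x = 8: f ≡ 0 at y ∈ {5, 7}; g ≡ 0 at y ∈ {9}; common: ∅.
  x = 9: f ≡ 0 at y ∈ {3}; g ≡ 0 at y ∈ {1}; common: ∅.
  x = 10: f ≡ 0 at y ∈ {2, 9}; g ≡ 0 at y ∈ {4}; common: ∅.
Collecting: common zeros = ∅, so the count is 0.
Comparison with the Bézout bound: 0 ≤ 2 = deg(f)·deg(g), as expected for curves with no common component (the affine F_11-count falls short of the bound because intersections may lie at infinity, over extension fields, or carry multiplicity).


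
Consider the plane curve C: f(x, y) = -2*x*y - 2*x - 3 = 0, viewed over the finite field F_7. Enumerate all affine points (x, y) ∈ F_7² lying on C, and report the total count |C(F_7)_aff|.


Affine F_7-points: {(1, 1), (2, 0), (3, 2), (4, 3), (5, 5), (6, 4)}; count = 6.

For each of the 49 pairs (x, y) ∈ F_7², evaluate f(x, y) mod 7. Record the zeros.
  x = 0: [0↦4, 1↦4, 2↦4, 3↦4, 4↦4, 5↦4, 6↦4]  zeros at y ∈ ∅
  x = 1: [0↦2, 1↦0, 2↦5, 3↦3, 4↦1, 5↦6, 6↦4]  zeros at y ∈ {1}
  x = 2: [0↦0, 1↦3, 2↦6, 3↦2, 4↦5, 5↦1, 6↦4]  zeros at y ∈ {0}
  x = 3: [0↦5, 1↦6, 2↦0, 3↦1, 4↦2, 5↦3, 6↦4]  zeros at y ∈ {2}
  x = 4: [0↦3, 1↦2, 2↦1, 3↦0, 4↦6, 5↦5, 6↦4]  zeros at y ∈ {3}
  x = 5: [0↦1, 1↦5, 2↦2, 3↦6, 4↦3, 5↦0, 6↦4]  zeros at y ∈ {5}
  x = 6: [0↦6, 1↦1, 2↦3, 3↦5, 4↦0, 5↦2, 6↦4]  zeros at y ∈ {4}
Collecting zeros: affine points = {(1, 1), (2, 0), (3, 2), (4, 3), (5, 5), (6, 4)}.
Total count |C(F_7)_aff| = 6.


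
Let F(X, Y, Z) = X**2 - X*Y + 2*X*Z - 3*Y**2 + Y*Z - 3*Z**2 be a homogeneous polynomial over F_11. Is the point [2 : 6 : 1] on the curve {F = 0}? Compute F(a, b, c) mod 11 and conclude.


F(2,6,1) ≡ 1 (mod 11); P is NOT on the curve.

Evaluate F(2, 6, 1) term-by-term (mod 11).
  X**2 ↦ 1·4·1·1 = 4
  -X*Y ↦ -1·2·6·1 = -12
  2*X*Z ↦ 2·2·1·1 = 4
  -3*Y**2 ↦ -3·1·36·1 = -108
  Y*Z ↦ 1·1·6·1 = 6
  -3*Z**2 ↦ -3·1·1·1 = -3
Sum: F(2, 6, 1) = (4) + (-12) + (4) + (-108) + (6) + (-3) = -109.
Reducing mod 11: -109 ≡ 1 (mod 11).
Since F(a, b, c) ≡ 1 ≠ 0 (mod 11), P does NOT lie on the curve.


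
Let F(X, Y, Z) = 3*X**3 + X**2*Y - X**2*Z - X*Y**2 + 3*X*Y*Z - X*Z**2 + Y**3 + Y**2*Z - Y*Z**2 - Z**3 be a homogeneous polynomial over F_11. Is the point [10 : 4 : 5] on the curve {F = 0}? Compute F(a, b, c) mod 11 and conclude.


F(10,4,5) ≡ 6 (mod 11); P is NOT on the curve.

Evaluate F(10, 4, 5) term-by-term (mod 11).
  3*X**3 ↦ 3·1000·1·1 = 3000
  X**2*Y ↦ 1·100·4·1 = 400
  -X**2*Z ↦ -1·100·1·5 = -500
  -X*Y**2 ↦ -1·10·16·1 = -160
  3*X*Y*Z ↦ 3·10·4·5 = 600
  -X*Z**2 ↦ -1·10·1·25 = -250
  Y**3 ↦ 1·1·64·1 = 64
  Y**2*Z ↦ 1·1·16·5 = 80
  -Y*Z**2 ↦ -1·1·4·25 = -100
  -Z**3 ↦ -1·1·1·125 = -125
Sum: F(10, 4, 5) = (3000) + (400) + (-500) + (-160) + (600) + (-250) + (64) + (80) + (-100) + (-125) = 3009.
Reducing mod 11: 3009 ≡ 6 (mod 11).
Since F(a, b, c) ≡ 6 ≠ 0 (mod 11), P does NOT lie on the curve.


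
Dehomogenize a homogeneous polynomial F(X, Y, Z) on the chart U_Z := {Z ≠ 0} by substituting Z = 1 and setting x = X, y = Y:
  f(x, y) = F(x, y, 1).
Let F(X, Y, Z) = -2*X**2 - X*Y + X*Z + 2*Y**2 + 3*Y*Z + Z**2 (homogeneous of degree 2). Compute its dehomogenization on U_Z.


f(x, y) = -2*x**2 - x*y + x + 2*y**2 + 3*y + 1

On U_Z we set Z = 1. Each monomial c·X^i·Y^j·Z^k in F becomes c·x^i·y^j·1^k = c·x^i·y^j.
Substituting Z = 1: F(X, Y, 1) = -2*x**2 - x*y + x + 2*y**2 + 3*y + 1.
Note: deg(f) ≤ deg(F) = 2; strict inequality happens when F is divisible by Z (lost terms).


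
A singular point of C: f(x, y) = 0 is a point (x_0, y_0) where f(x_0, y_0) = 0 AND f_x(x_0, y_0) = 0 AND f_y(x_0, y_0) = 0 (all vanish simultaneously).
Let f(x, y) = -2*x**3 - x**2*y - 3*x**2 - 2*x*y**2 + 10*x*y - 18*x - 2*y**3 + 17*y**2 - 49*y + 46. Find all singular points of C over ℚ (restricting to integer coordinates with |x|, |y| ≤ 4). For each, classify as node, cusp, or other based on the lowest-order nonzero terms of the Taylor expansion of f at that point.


Singular points: {(-1, 3)}; classification: cusp.

Compute partial derivatives:
  f_x = -6*x**2 - 2*x*y - 6*x - 2*y**2 + 10*y - 18.
  f_y = -x**2 - 4*x*y + 10*x - 6*y**2 + 34*y - 49.
Scan x_0 ∈ {−4, ..., 4}. For each x_0, f_y(x_0, y) is a polynomial in y; find its integer roots y ∈ {−4, ..., 4}, then test f_x and f at those candidates.
  x = -4: f_y(-4, y) = -6*y**2 + 50*y - 105; no integer root y with |y| ≤ 4.
  x = -3: f_y(-3, y) = -6*y**2 + 46*y - 88; vanishes at y ∈ {4}. (-3, 4): f_x = -22 ≠ 0.
  x = -2: f_y(-2, y) = -6*y**2 + 42*y - 73; no integer root y with |y| ≤ 4.
  x = -1: f_y(-1, y) = -6*y**2 + 38*y - 60; vanishes at y ∈ {3}. (-1, 3): f_x = 0, f = 0 — SINGULAR.
  x = 0: f_y(0, y) = -6*y**2 + 34*y - 49; no integer root y with |y| ≤ 4.
  x = 1: f_y(1, y) = -6*y**2 + 30*y - 40; no integer root y with |y| ≤ 4.
  x = 2: f_y(2, y) = -6*y**2 + 26*y - 33; no integer root y with |y| ≤ 4.
  x = 3: f_y(3, y) = -6*y**2 + 22*y - 28; no integer root y with |y| ≤ 4.
  x = 4: f_y(4, y) = -6*y**2 + 18*y - 25; no integer root y with |y| ≤ 4.
Only singular point on the grid: (-1, 3).
Classify: substitute x = -1 + u, y = 3 + v and expand: f = -2*u**3 - u**2*v - 2*u*v**2 - 2*v**3 + v**2.
No constant or linear terms (consistent with a singular point). Quadratic part: v**2. Cubic part: -2*u**3 - u**2*v - 2*u*v**2 - 2*v**3.
The quadratic part v**2 is a perfect square, so there is a single (double) tangent line v = 0, i.e. y = 3. Restricting the cubic part to that line (v = 0) leaves -2*u**3 ≠ 0, so f is not divisible by v and the branch is v² ≈ 2*u**3 to lowest order — this is a cusp.
Classification: cusp.


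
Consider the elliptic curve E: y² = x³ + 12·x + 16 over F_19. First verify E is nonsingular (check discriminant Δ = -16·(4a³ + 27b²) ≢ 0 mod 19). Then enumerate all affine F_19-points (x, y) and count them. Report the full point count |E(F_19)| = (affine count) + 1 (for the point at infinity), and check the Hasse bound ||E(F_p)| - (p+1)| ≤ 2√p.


Affine points = {(0, 4), (0, 15), (5, 7), (5, 12), (6, 0), (7, 5), (7, 14), (8, 4), (8, 15), (9, 6), (9, 13), (11, 4), (11, 15), (12, 8), (12, 11)}; affine count = 15; |E(F_19)| = 16.

Discriminant check: Δ ∝ 4a³ + 27b² = 4·12³ + 27·16² = 4·1728 + 27·256 ≡ 11 (mod 19). Nonzero ⇒ E is nonsingular.
For each x ∈ F_19, compute rhs = x³ + 12·x + 16 mod 19, then count y ∈ F_19 with y² ≡ rhs.
  x = 0: rhs = 16, matching y values: 4, 15 (2 points).
  x = 1: rhs = 10, matching y values: none (0 points).
  x = 2: rhs = 10, matching y values: none (0 points).
  x = 3: rhs = 3, matching y values: none (0 points).
  x = 4: rhs = 14, matching y values: none (0 points).
  x = 5: rhs = 11, matching y values: 7, 12 (2 points).
  x = 6: rhs = 0, matching y values: 0 (1 points).
  x = 7: rhs = 6, matching y values: 5, 14 (2 points).
  x = 8: rhs = 16, matching y values: 4, 15 (2 points).
  x = 9: rhs = 17, matching y values: 6, 13 (2 points).
  x = 10: rhs = 15, matching y values: none (0 points).
  x = 11: rhs = 16, matching y values: 4, 15 (2 points).
  x = 12: rhs = 7, matching y values: 8, 11 (2 points).
  x = 13: rhs = 13, matching y values: none (0 points).
  x = 14: rhs = 2, matching y values: none (0 points).
  x = 15: rhs = 18, matching y values: none (0 points).
  x = 16: rhs = 10, matching y values: none (0 points).
  x = 17: rhs = 3, matching y values: none (0 points).
  x = 18: rhs = 3, matching y values: none (0 points).
Total affine count: 15.
Full point count |E(F_19)| = 15 + 1 = 16.
Hasse bound: |16 − (19+1)| = |-4| = 4 ≤ 2√19 ≈ 8.7178 ✓.


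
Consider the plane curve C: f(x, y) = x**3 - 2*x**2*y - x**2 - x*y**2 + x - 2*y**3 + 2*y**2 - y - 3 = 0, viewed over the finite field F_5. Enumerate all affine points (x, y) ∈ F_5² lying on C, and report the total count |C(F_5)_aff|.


Affine F_5-points: {(1, 2), (3, 2)}; count = 2.

For each of the 25 pairs (x, y) ∈ F_5², evaluate f(x, y) mod 5. Record the zeros.
  x = 0: [0↦2, 1↦1, 2↦2, 3↦3, 4↦2]  zeros at y ∈ ∅
  x = 1: [0↦3, 1↦4, 2↦0, 3↦4, 4↦4]  zeros at y ∈ {2}
  x = 2: [0↦3, 1↦2, 2↦4, 3↦2, 4↦4]  zeros at y ∈ ∅
  x = 3: [0↦3, 1↦1, 2↦0, 3↦3, 4↦3]  zeros at y ∈ {2}
  x = 4: [0↦4, 1↦2, 2↦4, 3↦3, 4↦2]  zeros at y ∈ ∅
Collecting zeros: affine points = {(1, 2), (3, 2)}.
Total count |C(F_5)_aff| = 2.


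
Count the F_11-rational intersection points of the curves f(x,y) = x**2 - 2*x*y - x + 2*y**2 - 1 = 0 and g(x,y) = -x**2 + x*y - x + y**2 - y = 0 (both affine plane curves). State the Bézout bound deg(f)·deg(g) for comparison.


Common zeros: ∅; count = 0; Bézout bound = 4.

deg(f) = 2, deg(g) = 2, so Bézout bound = 4.
Scan x ∈ F_11. For each x, list the y ∈ F_11 with f(x, y) ≡ 0 and those with g(x, y) ≡ 0 (mod 11); the common zeros in that column are the intersection.
  x = 0: f ≡ 0 at y ∈ ∅; g ≡ 0 at y ∈ {0, 1}; common: ∅.
  x = 1: f ≡ 0 at y ∈ {3, 9}; g ≡ 0 at y ∈ ∅; common: ∅.
  x = 2: f ≡ 0 at y ∈ ∅; g ≡ 0 at y ∈ {2, 8}; common: ∅.
  x = 3: f ≡ 0 at y ∈ ∅; g ≡ 0 at y ∈ ∅; common: ∅.
  x = 4: f ≡ 0 at y ∈ {0, 4}; g ≡ 0 at y ∈ {9, 10}; common: ∅.
  x = 5: f ≡ 0 at y ∈ {1, 4}; g ≡ 0 at y ∈ {8, 10}; common: ∅.
  x = 6: f ≡ 0 at y ∈ {3}; g ≡ 0 at y ∈ ∅; common: ∅.
  x = 7: f ≡ 0 at y ∈ {9}; g ≡ 0 at y ∈ ∅; common: ∅.
  x = 8: f ≡ 0 at y ∈ {0, 8}; g ≡ 0 at y ∈ ∅; common: ∅.
  x = 9: f ≡ 0 at y ∈ {1, 8}; g ≡ 0 at y ∈ ∅; common: ∅.
  x = 10: f ≡ 0 at y ∈ ∅; g ≡ 0 at y ∈ {0, 2}; common: ∅.
Collecting: common zeros = ∅, so the count is 0.
Comparison with the Bézout bound: 0 ≤ 4 = deg(f)·deg(g), as expected for curves with no common component (the affine F_11-count falls short of the bound because intersections may lie at infinity, over extension fields, or carry multiplicity).
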